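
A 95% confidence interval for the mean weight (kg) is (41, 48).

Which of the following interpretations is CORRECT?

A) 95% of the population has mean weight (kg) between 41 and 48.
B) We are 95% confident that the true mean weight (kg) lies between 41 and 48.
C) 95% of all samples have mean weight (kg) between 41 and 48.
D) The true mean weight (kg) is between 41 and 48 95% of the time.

A confidence interval represents our confidence in the procedure, not a probability statement about the parameter.

Key concept: If we repeated this sampling process many times and computed a 95% CI each time, about 95% of those intervals would contain the true population parameter.

For this specific interval (41, 48):
- Midpoint (point estimate): 44.5
- Margin of error: 3.5

The correct interpretation is the one stating confidence that the true parameter lies in the interval — option B.

B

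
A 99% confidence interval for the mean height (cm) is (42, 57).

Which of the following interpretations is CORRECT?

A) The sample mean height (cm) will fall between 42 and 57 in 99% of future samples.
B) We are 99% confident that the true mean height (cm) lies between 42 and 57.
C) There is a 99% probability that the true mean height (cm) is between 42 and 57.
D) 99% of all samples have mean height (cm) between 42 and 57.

A confidence interval represents our confidence in the procedure, not a probability statement about the parameter.

Key concept: If we repeated this sampling process many times and computed a 99% CI each time, about 99% of those intervals would contain the true population parameter.

For this specific interval (42, 57):
- Midpoint (point estimate): 49.5
- Margin of error: 7.5

The correct interpretation is the one stating confidence that the true parameter lies in the interval — option B.

B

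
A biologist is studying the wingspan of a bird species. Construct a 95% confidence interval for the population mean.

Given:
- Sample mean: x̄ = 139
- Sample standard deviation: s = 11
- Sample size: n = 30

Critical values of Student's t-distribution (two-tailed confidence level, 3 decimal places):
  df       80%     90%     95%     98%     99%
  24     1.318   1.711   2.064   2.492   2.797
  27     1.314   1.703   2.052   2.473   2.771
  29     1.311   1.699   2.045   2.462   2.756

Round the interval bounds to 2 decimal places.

The population standard deviation σ is unknown (only the sample standard deviation s is given), so use a t-interval with df = n - 1 = 30 - 1 = 29.

For 95% confidence with df = 29, t* = 2.045 (from t-table)

Standard error: SE = s/√n = 11/√30 = 2.008316

Margin of error: E = t* × SE = 2.045 × 2.008316 = 4.1070

T-interval: x̄ ± E = 139 ± 4.1070 = (134.8930, 143.1070)

Rounded to 2 decimal places:

(134.89, 143.11)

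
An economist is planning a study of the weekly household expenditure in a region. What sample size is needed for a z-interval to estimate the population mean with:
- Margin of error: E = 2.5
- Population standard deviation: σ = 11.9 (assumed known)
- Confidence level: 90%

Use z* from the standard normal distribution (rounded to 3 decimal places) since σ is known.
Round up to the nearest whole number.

Using z* since population σ is known (z-interval formula).

For 90% confidence, z* = 1.645 (from standard normal table)

Sample size formula for z-interval: n = (z*σ/E)²

n = (1.645 × 11.9 / 2.5)²
  = (7.830200)²
  = 61.3120

Round up to the nearest whole number: n = 62

62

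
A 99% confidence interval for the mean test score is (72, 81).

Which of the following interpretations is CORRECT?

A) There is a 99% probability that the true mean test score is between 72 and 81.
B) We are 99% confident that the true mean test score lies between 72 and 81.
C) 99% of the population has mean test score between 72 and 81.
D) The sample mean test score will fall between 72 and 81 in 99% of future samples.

A confidence interval represents our confidence in the procedure, not a probability statement about the parameter.

Key concept: If we repeated this sampling process many times and computed a 99% CI each time, about 99% of those intervals would contain the true population parameter.

For this specific interval (72, 81):
- Midpoint (point estimate): 76.5
- Margin of error: 4.5

The correct interpretation is the one stating confidence that the true parameter lies in the interval — option B.

B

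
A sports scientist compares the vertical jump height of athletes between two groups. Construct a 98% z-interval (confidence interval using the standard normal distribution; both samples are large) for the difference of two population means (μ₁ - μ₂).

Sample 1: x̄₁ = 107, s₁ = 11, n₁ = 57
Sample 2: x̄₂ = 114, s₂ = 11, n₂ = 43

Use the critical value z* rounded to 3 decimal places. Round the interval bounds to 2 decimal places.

Both samples are large (n₁ = 57 ≥ 30, n₂ = 43 ≥ 30), so a z-interval for the difference of means applies.

Point estimate: x̄₁ - x̄₂ = 107 - 114 = -7

Standard error: SE = √(s₁²/n₁ + s₂²/n₂)
= √(11²/57 + 11²/43)
= √(2.122807 + 2.813953)
= 2.221882

For 98% confidence, z* = 2.326 (from standard normal table)
Margin of error: E = z* × SE = 2.326 × 2.221882 = 5.1681

Z-interval: (x̄₁ - x̄₂) ± E = -7 ± 5.1681 = (-12.1681, -1.8319)

Rounded to 2 decimal places:

(-12.17, -1.83)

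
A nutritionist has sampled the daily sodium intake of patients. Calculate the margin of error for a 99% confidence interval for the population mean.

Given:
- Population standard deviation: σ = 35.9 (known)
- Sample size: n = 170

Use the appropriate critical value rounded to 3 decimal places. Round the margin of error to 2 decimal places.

The population standard deviation σ is known, so use the z-interval margin of error formula.

For 99% confidence, z* = 2.576 (from standard normal table)

Margin of error formula for z-interval: E = z* × σ/√n

E = 2.576 × 35.9/√170
  = 2.576 × 2.753404
  = 7.0928

Rounded to 2 decimal places:

7.09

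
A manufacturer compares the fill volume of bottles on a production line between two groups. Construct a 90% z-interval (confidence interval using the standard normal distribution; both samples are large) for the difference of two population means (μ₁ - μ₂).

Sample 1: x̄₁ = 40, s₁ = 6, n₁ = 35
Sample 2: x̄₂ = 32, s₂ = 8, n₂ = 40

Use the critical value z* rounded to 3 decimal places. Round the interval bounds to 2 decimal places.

Both samples are large (n₁ = 35 ≥ 30, n₂ = 40 ≥ 30), so a z-interval for the difference of means applies.

Point estimate: x̄₁ - x̄₂ = 40 - 32 = 8

Standard error: SE = √(s₁²/n₁ + s₂²/n₂)
= √(6²/35 + 8²/40)
= √(1.028571 + 1.600000)
= 1.621287

For 90% confidence, z* = 1.645 (from standard normal table)
Margin of error: E = z* × SE = 1.645 × 1.621287 = 2.6670

Z-interval: (x̄₁ - x̄₂) ± E = 8 ± 2.6670 = (5.3330, 10.6670)

Rounded to 2 decimal places:

(5.33, 10.67)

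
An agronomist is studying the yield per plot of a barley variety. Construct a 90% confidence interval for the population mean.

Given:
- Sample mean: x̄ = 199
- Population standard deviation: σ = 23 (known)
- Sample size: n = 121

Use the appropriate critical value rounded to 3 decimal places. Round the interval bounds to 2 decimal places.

The population standard deviation σ is known, so use a z-interval (standard normal critical value).

For 90% confidence, z* = 1.645 (from standard normal table)

Standard error: SE = σ/√n = 23/√121 = 2.090909

Margin of error: E = z* × SE = 1.645 × 2.090909 = 3.4395

Z-interval: x̄ ± E = 199 ± 3.4395 = (195.5605, 202.4395)

Rounded to 2 decimal places:

(195.56, 202.44)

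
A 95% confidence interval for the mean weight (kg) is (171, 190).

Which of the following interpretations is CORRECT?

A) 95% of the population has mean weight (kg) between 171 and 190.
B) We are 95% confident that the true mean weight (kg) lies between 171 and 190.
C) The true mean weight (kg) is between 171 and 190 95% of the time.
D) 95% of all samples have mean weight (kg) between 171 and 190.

A confidence interval represents our confidence in the procedure, not a probability statement about the parameter.

Key concept: If we repeated this sampling process many times and computed a 95% CI each time, about 95% of those intervals would contain the true population parameter.

For this specific interval (171, 190):
- Midpoint (point estimate): 180.5
- Margin of error: 9.5

The correct interpretation is the one stating confidence that the true parameter lies in the interval — option B.

B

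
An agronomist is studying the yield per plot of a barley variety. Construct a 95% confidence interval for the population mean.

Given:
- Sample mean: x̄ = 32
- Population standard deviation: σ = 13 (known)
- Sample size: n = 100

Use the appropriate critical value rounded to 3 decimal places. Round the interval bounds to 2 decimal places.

The population standard deviation σ is known, so use a z-interval (standard normal critical value).

For 95% confidence, z* = 1.96 (from standard normal table)

Standard error: SE = σ/√n = 13/√100 = 1.300000

Margin of error: E = z* × SE = 1.96 × 1.300000 = 2.5480

Z-interval: x̄ ± E = 32 ± 2.5480 = (29.4520, 34.5480)

Rounded to 2 decimal places:

(29.45, 34.55)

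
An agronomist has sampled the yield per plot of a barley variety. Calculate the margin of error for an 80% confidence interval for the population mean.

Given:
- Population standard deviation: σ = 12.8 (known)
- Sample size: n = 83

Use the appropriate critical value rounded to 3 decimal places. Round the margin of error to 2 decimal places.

The population standard deviation σ is known, so use the z-interval margin of error formula.

For 80% confidence, z* = 1.282 (from standard normal table)

Margin of error formula for z-interval: E = z* × σ/√n

E = 1.282 × 12.8/√83
  = 1.282 × 1.404983
  = 1.8012

Rounded to 2 decimal places:

1.80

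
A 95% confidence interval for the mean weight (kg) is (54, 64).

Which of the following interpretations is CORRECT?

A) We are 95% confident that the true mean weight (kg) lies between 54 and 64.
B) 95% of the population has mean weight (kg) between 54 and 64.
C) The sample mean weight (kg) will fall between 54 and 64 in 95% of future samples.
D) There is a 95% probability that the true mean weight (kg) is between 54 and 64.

A confidence interval represents our confidence in the procedure, not a probability statement about the parameter.

Key concept: If we repeated this sampling process many times and computed a 95% CI each time, about 95% of those intervals would contain the true population parameter.

For this specific interval (54, 64):
- Midpoint (point estimate): 59
- Margin of error: 5

The correct interpretation is the one stating confidence that the true parameter lies in the interval — option A.

A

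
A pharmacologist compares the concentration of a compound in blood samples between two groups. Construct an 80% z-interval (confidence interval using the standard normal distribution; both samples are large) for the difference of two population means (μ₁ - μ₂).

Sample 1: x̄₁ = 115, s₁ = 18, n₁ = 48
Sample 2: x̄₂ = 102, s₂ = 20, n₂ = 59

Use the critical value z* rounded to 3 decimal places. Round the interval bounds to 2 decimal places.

Both samples are large (n₁ = 48 ≥ 30, n₂ = 59 ≥ 30), so a z-interval for the difference of means applies.

Point estimate: x̄₁ - x̄₂ = 115 - 102 = 13

Standard error: SE = √(s₁²/n₁ + s₂²/n₂)
= √(18²/48 + 20²/59)
= √(6.750000 + 6.779661)
= 3.678269

For 80% confidence, z* = 1.282 (from standard normal table)
Margin of error: E = z* × SE = 1.282 × 3.678269 = 4.7155

Z-interval: (x̄₁ - x̄₂) ± E = 13 ± 4.7155 = (8.2845, 17.7155)

Rounded to 2 decimal places:

(8.28, 17.72)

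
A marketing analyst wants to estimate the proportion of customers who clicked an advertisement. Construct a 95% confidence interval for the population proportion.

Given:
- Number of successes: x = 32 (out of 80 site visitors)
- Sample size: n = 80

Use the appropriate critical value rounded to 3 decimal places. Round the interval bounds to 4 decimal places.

Sample proportion: p̂ = 32/80 = 0.400000

Check conditions for normal approximation:
  np̂ = 32 ≥ 10 ✓
  n(1-p̂) = 48 ≥ 10 ✓

The sample is large enough, so use a z-interval (normal approximation) for the proportion.

For 95% confidence, z* = 1.96 (from standard normal table)

Standard error: SE = √(p̂(1-p̂)/n) = √(0.400000×0.600000/80) = 0.05477226

Margin of error: E = z* × SE = 1.96 × 0.05477226 = 0.107354

Z-interval: p̂ ± E = 0.400000 ± 0.107354 = (0.292646, 0.507354)

Rounded to 4 decimal places:

(0.2926, 0.5074)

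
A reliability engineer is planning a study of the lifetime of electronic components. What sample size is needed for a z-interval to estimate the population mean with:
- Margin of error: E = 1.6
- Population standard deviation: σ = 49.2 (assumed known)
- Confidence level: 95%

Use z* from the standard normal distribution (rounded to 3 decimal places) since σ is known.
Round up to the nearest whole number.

Using z* since population σ is known (z-interval formula).

For 95% confidence, z* = 1.96 (from standard normal table)

Sample size formula for z-interval: n = (z*σ/E)²

n = (1.96 × 49.2 / 1.6)²
  = (60.270000)²
  = 3632.4729

Round up to the nearest whole number: n = 3633

3633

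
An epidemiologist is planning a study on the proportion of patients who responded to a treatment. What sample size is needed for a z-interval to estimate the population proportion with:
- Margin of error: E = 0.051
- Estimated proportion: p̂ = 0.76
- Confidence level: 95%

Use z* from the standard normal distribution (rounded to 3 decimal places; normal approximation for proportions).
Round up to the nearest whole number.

Using z* for proportion z-interval (normal approximation).

For 95% confidence, z* = 1.96 (from standard normal table)

Sample size formula for proportion z-interval: n = z*²p̂(1-p̂)/E²

n = 1.96² × 0.76 × 0.24 / 0.051²
  = 3.8416 × 0.1824 / 0.002601
  = 269.3994

Round up to the nearest whole number: n = 270

270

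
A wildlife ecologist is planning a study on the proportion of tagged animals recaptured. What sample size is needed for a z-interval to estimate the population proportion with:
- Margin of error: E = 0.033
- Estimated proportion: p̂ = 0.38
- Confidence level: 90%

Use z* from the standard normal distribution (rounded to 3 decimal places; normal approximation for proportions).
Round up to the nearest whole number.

Using z* for proportion z-interval (normal approximation).

For 90% confidence, z* = 1.645 (from standard normal table)

Sample size formula for proportion z-interval: n = z*²p̂(1-p̂)/E²

n = 1.645² × 0.38 × 0.62 / 0.033²
  = 2.706025 × 0.2356 / 0.001089
  = 585.4357

Round up to the nearest whole number: n = 586

586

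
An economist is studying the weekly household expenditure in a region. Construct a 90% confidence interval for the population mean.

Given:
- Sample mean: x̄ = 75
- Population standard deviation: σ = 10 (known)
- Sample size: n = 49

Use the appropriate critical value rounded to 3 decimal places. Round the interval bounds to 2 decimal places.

The population standard deviation σ is known, so use a z-interval (standard normal critical value).

For 90% confidence, z* = 1.645 (from standard normal table)

Standard error: SE = σ/√n = 10/√49 = 1.428571

Margin of error: E = z* × SE = 1.645 × 1.428571 = 2.3500

Z-interval: x̄ ± E = 75 ± 2.3500 = (72.6500, 77.3500)

Rounded to 2 decimal places:

(72.65, 77.35)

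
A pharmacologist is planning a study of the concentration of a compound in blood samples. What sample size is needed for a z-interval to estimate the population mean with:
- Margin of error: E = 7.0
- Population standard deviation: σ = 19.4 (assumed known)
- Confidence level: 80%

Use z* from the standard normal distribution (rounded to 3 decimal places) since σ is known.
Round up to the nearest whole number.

Using z* since population σ is known (z-interval formula).

For 80% confidence, z* = 1.282 (from standard normal table)

Sample size formula for z-interval: n = (z*σ/E)²

n = (1.282 × 19.4 / 7.0)²
  = (3.552971)²
  = 12.6236

Round up to the nearest whole number: n = 13

13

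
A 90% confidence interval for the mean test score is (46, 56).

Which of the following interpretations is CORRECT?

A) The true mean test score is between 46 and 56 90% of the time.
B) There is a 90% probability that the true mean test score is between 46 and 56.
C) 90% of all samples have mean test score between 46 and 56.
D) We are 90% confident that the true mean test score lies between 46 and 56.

A confidence interval represents our confidence in the procedure, not a probability statement about the parameter.

Key concept: If we repeated this sampling process many times and computed a 90% CI each time, about 90% of those intervals would contain the true population parameter.

For this specific interval (46, 56):
- Midpoint (point estimate): 51
- Margin of error: 5

The correct interpretation is the one stating confidence that the true parameter lies in the interval — option D.

D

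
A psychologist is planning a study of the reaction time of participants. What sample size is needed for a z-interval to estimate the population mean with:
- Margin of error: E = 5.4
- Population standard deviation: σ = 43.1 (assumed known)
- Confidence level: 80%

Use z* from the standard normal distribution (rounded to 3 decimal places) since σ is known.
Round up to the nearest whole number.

Using z* since population σ is known (z-interval formula).

For 80% confidence, z* = 1.282 (from standard normal table)

Sample size formula for z-interval: n = (z*σ/E)²

n = (1.282 × 43.1 / 5.4)²
  = (10.232259)²
  = 104.6991

Round up to the nearest whole number: n = 105

105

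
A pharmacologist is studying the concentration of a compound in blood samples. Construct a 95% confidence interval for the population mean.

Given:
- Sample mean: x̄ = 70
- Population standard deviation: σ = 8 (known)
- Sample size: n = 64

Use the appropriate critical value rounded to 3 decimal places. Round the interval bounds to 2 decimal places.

The population standard deviation σ is known, so use a z-interval (standard normal critical value).

For 95% confidence, z* = 1.96 (from standard normal table)

Standard error: SE = σ/√n = 8/√64 = 1.000000

Margin of error: E = z* × SE = 1.96 × 1.000000 = 1.9600

Z-interval: x̄ ± E = 70 ± 1.9600 = (68.0400, 71.9600)

Rounded to 2 decimal places:

(68.04, 71.96)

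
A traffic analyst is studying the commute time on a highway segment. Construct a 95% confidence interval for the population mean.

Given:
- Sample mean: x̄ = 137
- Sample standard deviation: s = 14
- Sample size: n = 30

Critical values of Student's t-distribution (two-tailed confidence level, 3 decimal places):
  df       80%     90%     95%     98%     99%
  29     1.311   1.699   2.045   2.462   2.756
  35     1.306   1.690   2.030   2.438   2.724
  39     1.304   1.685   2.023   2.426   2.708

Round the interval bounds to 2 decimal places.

The population standard deviation σ is unknown (only the sample standard deviation s is given), so use a t-interval with df = n - 1 = 30 - 1 = 29.

For 95% confidence with df = 29, t* = 2.045 (from t-table)

Standard error: SE = s/√n = 14/√30 = 2.556039

Margin of error: E = t* × SE = 2.045 × 2.556039 = 5.2271

T-interval: x̄ ± E = 137 ± 5.2271 = (131.7729, 142.2271)

Rounded to 2 decimal places:

(131.77, 142.23)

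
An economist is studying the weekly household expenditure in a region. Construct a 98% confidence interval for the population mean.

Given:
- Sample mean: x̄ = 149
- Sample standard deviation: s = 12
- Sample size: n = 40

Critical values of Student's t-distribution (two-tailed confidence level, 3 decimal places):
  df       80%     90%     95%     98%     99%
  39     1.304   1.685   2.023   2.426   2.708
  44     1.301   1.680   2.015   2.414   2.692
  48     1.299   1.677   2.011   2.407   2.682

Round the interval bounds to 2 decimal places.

The population standard deviation σ is unknown (only the sample standard deviation s is given), so use a t-interval with df = n - 1 = 40 - 1 = 39.

For 98% confidence with df = 39, t* = 2.426 (from t-table)

Standard error: SE = s/√n = 12/√40 = 1.897367

Margin of error: E = t* × SE = 2.426 × 1.897367 = 4.6030

T-interval: x̄ ± E = 149 ± 4.6030 = (144.3970, 153.6030)

Rounded to 2 decimal places:

(144.40, 153.60)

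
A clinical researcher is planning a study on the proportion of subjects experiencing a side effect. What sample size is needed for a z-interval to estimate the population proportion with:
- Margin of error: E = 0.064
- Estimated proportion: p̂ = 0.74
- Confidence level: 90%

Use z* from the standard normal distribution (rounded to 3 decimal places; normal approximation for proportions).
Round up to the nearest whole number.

Using z* for proportion z-interval (normal approximation).

For 90% confidence, z* = 1.645 (from standard normal table)

Sample size formula for proportion z-interval: n = z*²p̂(1-p̂)/E²

n = 1.645² × 0.74 × 0.26 / 0.064²
  = 2.706025 × 0.1924 / 0.004096
  = 127.1092

Round up to the nearest whole number: n = 128

128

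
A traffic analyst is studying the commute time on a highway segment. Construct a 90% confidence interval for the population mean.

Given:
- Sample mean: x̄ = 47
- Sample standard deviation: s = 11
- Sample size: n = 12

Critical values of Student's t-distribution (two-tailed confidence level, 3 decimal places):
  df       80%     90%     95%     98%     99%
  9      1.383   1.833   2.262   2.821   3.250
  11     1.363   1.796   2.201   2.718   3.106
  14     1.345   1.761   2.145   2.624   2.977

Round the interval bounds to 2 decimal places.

The population standard deviation σ is unknown (only the sample standard deviation s is given), so use a t-interval with df = n - 1 = 12 - 1 = 11.

For 90% confidence with df = 11, t* = 1.796 (from t-table)

Standard error: SE = s/√n = 11/√12 = 3.175426

Margin of error: E = t* × SE = 1.796 × 3.175426 = 5.7031

T-interval: x̄ ± E = 47 ± 5.7031 = (41.2969, 52.7031)

Rounded to 2 decimal places:

(41.30, 52.70)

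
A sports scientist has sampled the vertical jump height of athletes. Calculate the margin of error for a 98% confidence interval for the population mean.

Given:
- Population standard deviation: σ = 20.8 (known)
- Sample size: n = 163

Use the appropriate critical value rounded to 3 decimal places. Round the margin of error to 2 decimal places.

The population standard deviation σ is known, so use the z-interval margin of error formula.

For 98% confidence, z* = 2.326 (from standard normal table)

Margin of error formula for z-interval: E = z* × σ/√n

E = 2.326 × 20.8/√163
  = 2.326 × 1.629182
  = 3.7895

Rounded to 2 decimal places:

3.79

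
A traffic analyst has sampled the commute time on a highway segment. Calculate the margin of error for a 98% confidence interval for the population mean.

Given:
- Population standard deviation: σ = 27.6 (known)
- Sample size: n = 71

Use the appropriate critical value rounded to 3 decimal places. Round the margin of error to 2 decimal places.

The population standard deviation σ is known, so use the z-interval margin of error formula.

For 98% confidence, z* = 2.326 (from standard normal table)

Margin of error formula for z-interval: E = z* × σ/√n

E = 2.326 × 27.6/√71
  = 2.326 × 3.275517
  = 7.6189

Rounded to 2 decimal places:

7.62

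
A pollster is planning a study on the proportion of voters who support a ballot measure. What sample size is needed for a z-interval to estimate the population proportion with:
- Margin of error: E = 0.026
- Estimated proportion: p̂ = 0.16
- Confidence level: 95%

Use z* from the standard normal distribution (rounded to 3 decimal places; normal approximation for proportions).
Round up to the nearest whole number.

Using z* for proportion z-interval (normal approximation).

For 95% confidence, z* = 1.96 (from standard normal table)

Sample size formula for proportion z-interval: n = z*²p̂(1-p̂)/E²

n = 1.96² × 0.16 × 0.84 / 0.026²
  = 3.8416 × 0.1344 / 0.000676
  = 763.7737

Round up to the nearest whole number: n = 764

764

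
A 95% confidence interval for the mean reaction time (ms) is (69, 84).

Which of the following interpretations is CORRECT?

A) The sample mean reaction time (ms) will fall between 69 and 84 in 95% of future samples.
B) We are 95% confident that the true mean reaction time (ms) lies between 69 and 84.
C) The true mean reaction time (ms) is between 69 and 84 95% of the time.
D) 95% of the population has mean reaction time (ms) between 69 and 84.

A confidence interval represents our confidence in the procedure, not a probability statement about the parameter.

Key concept: If we repeated this sampling process many times and computed a 95% CI each time, about 95% of those intervals would contain the true population parameter.

For this specific interval (69, 84):
- Midpoint (point estimate): 76.5
- Margin of error: 7.5

The correct interpretation is the one stating confidence that the true parameter lies in the interval — option B.

B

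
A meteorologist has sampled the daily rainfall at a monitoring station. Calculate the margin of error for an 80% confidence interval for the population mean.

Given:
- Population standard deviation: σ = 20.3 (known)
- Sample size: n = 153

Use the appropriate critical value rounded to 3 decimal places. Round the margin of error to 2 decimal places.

The population standard deviation σ is known, so use the z-interval margin of error formula.

For 80% confidence, z* = 1.282 (from standard normal table)

Margin of error formula for z-interval: E = z* × σ/√n

E = 1.282 × 20.3/√153
  = 1.282 × 1.641158
  = 2.1040

Rounded to 2 decimal places:

2.10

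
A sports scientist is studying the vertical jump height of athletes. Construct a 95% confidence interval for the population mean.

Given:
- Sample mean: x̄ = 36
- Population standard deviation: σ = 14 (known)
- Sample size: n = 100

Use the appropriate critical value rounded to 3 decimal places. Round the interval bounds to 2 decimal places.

The population standard deviation σ is known, so use a z-interval (standard normal critical value).

For 95% confidence, z* = 1.96 (from standard normal table)

Standard error: SE = σ/√n = 14/√100 = 1.400000

Margin of error: E = z* × SE = 1.96 × 1.400000 = 2.7440

Z-interval: x̄ ± E = 36 ± 2.7440 = (33.2560, 38.7440)

Rounded to 2 decimal places:

(33.26, 38.74)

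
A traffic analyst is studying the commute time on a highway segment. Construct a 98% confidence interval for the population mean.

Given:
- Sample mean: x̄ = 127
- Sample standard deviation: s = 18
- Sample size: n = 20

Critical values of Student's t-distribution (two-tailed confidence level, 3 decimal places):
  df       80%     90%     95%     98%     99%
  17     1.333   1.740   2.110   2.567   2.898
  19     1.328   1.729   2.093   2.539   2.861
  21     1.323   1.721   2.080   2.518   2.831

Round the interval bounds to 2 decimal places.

The population standard deviation σ is unknown (only the sample standard deviation s is given), so use a t-interval with df = n - 1 = 20 - 1 = 19.

For 98% confidence with df = 19, t* = 2.539 (from t-table)

Standard error: SE = s/√n = 18/√20 = 4.024922

Margin of error: E = t* × SE = 2.539 × 4.024922 = 10.2193

T-interval: x̄ ± E = 127 ± 10.2193 = (116.7807, 137.2193)

Rounded to 2 decimal places:

(116.78, 137.22)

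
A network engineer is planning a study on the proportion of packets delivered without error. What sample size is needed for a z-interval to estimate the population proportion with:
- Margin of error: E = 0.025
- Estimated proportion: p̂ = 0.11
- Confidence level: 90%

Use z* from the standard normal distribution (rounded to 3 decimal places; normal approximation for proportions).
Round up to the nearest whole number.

Using z* for proportion z-interval (normal approximation).

For 90% confidence, z* = 1.645 (from standard normal table)

Sample size formula for proportion z-interval: n = z*²p̂(1-p̂)/E²

n = 1.645² × 0.11 × 0.89 / 0.025²
  = 2.706025 × 0.0979 / 0.000625
  = 423.8718

Round up to the nearest whole number: n = 424

424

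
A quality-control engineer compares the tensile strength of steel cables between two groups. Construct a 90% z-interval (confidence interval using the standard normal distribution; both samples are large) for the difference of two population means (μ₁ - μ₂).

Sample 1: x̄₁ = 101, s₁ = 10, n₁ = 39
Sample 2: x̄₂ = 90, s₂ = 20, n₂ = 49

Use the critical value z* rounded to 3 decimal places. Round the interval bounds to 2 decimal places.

Both samples are large (n₁ = 39 ≥ 30, n₂ = 49 ≥ 30), so a z-interval for the difference of means applies.

Point estimate: x̄₁ - x̄₂ = 101 - 90 = 11

Standard error: SE = √(s₁²/n₁ + s₂²/n₂)
= √(10²/39 + 20²/49)
= √(2.564103 + 8.163265)
= 3.275266

For 90% confidence, z* = 1.645 (from standard normal table)
Margin of error: E = z* × SE = 1.645 × 3.275266 = 5.3878

Z-interval: (x̄₁ - x̄₂) ± E = 11 ± 5.3878 = (5.6122, 16.3878)

Rounded to 2 decimal places:

(5.61, 16.39)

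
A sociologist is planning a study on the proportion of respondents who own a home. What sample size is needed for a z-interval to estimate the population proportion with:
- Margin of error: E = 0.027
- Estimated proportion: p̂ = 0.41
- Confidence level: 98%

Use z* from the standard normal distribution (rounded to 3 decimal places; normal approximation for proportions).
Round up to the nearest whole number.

Using z* for proportion z-interval (normal approximation).

For 98% confidence, z* = 2.326 (from standard normal table)

Sample size formula for proportion z-interval: n = z*²p̂(1-p̂)/E²

n = 2.326² × 0.41 × 0.59 / 0.027²
  = 5.410276 × 0.2419 / 0.000729
  = 1795.2617

Round up to the nearest whole number: n = 1796

1796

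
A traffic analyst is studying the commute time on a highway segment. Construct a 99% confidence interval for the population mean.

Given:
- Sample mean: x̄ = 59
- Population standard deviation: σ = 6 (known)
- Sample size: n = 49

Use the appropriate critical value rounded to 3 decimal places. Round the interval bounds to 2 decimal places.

The population standard deviation σ is known, so use a z-interval (standard normal critical value).

For 99% confidence, z* = 2.576 (from standard normal table)

Standard error: SE = σ/√n = 6/√49 = 0.857143

Margin of error: E = z* × SE = 2.576 × 0.857143 = 2.2080

Z-interval: x̄ ± E = 59 ± 2.2080 = (56.7920, 61.2080)

Rounded to 2 decimal places:

(56.79, 61.21)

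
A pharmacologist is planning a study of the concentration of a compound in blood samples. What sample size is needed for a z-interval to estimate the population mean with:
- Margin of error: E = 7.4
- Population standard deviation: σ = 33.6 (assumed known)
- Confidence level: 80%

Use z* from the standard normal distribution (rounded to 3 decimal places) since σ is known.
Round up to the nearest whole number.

Using z* since population σ is known (z-interval formula).

For 80% confidence, z* = 1.282 (from standard normal table)

Sample size formula for z-interval: n = (z*σ/E)²

n = (1.282 × 33.6 / 7.4)²
  = (5.820973)²
  = 33.8837

Round up to the nearest whole number: n = 34

34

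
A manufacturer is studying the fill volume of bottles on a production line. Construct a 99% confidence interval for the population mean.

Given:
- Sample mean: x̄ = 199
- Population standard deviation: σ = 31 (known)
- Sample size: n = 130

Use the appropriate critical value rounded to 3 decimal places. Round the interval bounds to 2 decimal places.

The population standard deviation σ is known, so use a z-interval (standard normal critical value).

For 99% confidence, z* = 2.576 (from standard normal table)

Standard error: SE = σ/√n = 31/√130 = 2.718880

Margin of error: E = z* × SE = 2.576 × 2.718880 = 7.0038

Z-interval: x̄ ± E = 199 ± 7.0038 = (191.9962, 206.0038)

Rounded to 2 decimal places:

(192.00, 206.00)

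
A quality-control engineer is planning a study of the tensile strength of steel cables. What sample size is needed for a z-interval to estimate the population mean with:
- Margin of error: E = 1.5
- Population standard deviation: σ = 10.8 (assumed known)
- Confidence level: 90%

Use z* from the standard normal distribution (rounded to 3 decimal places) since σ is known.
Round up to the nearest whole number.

Using z* since population σ is known (z-interval formula).

For 90% confidence, z* = 1.645 (from standard normal table)

Sample size formula for z-interval: n = (z*σ/E)²

n = (1.645 × 10.8 / 1.5)²
  = (11.844000)²
  = 140.2803

Round up to the nearest whole number: n = 141

141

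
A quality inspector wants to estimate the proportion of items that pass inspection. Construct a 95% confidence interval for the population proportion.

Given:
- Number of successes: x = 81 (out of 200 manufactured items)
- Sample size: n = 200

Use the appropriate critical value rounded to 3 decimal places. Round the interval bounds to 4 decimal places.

Sample proportion: p̂ = 81/200 = 0.405000

Check conditions for normal approximation:
  np̂ = 81 ≥ 10 ✓
  n(1-p̂) = 119 ≥ 10 ✓

The sample is large enough, so use a z-interval (normal approximation) for the proportion.

For 95% confidence, z* = 1.96 (from standard normal table)

Standard error: SE = √(p̂(1-p̂)/n) = √(0.405000×0.595000/200) = 0.03471131

Margin of error: E = z* × SE = 1.96 × 0.03471131 = 0.068034

Z-interval: p̂ ± E = 0.405000 ± 0.068034 = (0.336966, 0.473034)

Rounded to 4 decimal places:

(0.3370, 0.4730)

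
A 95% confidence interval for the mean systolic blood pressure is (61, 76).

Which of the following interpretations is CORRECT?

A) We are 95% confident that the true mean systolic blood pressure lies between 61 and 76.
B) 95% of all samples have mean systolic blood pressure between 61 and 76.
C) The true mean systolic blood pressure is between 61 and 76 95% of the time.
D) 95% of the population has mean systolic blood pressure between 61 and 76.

A confidence interval represents our confidence in the procedure, not a probability statement about the parameter.

Key concept: If we repeated this sampling process many times and computed a 95% CI each time, about 95% of those intervals would contain the true population parameter.

For this specific interval (61, 76):
- Midpoint (point estimate): 68.5
- Margin of error: 7.5

The correct interpretation is the one stating confidence that the true parameter lies in the interval — option A.

A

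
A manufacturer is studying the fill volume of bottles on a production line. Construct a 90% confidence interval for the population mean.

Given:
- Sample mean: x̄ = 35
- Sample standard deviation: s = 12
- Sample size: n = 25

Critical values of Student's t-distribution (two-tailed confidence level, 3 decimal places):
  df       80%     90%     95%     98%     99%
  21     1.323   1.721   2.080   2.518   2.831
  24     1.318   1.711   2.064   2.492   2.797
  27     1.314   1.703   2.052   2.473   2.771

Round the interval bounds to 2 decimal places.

The population standard deviation σ is unknown (only the sample standard deviation s is given), so use a t-interval with df = n - 1 = 25 - 1 = 24.

For 90% confidence with df = 24, t* = 1.711 (from t-table)

Standard error: SE = s/√n = 12/√25 = 2.400000

Margin of error: E = t* × SE = 1.711 × 2.400000 = 4.1064

T-interval: x̄ ± E = 35 ± 4.1064 = (30.8936, 39.1064)

Rounded to 2 decimal places:

(30.89, 39.11)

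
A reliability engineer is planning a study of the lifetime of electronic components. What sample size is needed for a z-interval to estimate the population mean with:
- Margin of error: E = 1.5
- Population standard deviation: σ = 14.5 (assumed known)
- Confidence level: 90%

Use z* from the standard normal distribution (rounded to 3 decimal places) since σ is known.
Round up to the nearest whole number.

Using z* since population σ is known (z-interval formula).

For 90% confidence, z* = 1.645 (from standard normal table)

Sample size formula for z-interval: n = (z*σ/E)²

n = (1.645 × 14.5 / 1.5)²
  = (15.901667)²
  = 252.8630

Round up to the nearest whole number: n = 253

253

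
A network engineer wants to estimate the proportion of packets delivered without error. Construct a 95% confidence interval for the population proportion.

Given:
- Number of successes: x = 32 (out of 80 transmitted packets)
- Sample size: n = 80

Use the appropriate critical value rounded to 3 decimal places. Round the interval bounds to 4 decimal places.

Sample proportion: p̂ = 32/80 = 0.400000

Check conditions for normal approximation:
  np̂ = 32 ≥ 10 ✓
  n(1-p̂) = 48 ≥ 10 ✓

The sample is large enough, so use a z-interval (normal approximation) for the proportion.

For 95% confidence, z* = 1.96 (from standard normal table)

Standard error: SE = √(p̂(1-p̂)/n) = √(0.400000×0.600000/80) = 0.05477226

Margin of error: E = z* × SE = 1.96 × 0.05477226 = 0.107354

Z-interval: p̂ ± E = 0.400000 ± 0.107354 = (0.292646, 0.507354)

Rounded to 4 decimal places:

(0.2926, 0.5074)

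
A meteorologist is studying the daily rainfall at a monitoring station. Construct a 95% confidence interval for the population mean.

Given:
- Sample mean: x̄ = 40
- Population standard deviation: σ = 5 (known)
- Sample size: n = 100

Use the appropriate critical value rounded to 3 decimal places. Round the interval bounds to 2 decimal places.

The population standard deviation σ is known, so use a z-interval (standard normal critical value).

For 95% confidence, z* = 1.96 (from standard normal table)

Standard error: SE = σ/√n = 5/√100 = 0.500000

Margin of error: E = z* × SE = 1.96 × 0.500000 = 0.9800

Z-interval: x̄ ± E = 40 ± 0.9800 = (39.0200, 40.9800)

Rounded to 2 decimal places:

(39.02, 40.98)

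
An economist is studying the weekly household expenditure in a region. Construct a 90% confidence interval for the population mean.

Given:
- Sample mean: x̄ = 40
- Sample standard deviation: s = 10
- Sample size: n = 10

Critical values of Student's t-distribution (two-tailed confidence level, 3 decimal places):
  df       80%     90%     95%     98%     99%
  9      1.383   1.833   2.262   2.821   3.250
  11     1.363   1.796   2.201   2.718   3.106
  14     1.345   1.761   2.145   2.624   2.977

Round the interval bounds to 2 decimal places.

The population standard deviation σ is unknown (only the sample standard deviation s is given), so use a t-interval with df = n - 1 = 10 - 1 = 9.

For 90% confidence with df = 9, t* = 1.833 (from t-table)

Standard error: SE = s/√n = 10/√10 = 3.162278

Margin of error: E = t* × SE = 1.833 × 3.162278 = 5.7965

T-interval: x̄ ± E = 40 ± 5.7965 = (34.2035, 45.7965)

Rounded to 2 decimal places:

(34.20, 45.80)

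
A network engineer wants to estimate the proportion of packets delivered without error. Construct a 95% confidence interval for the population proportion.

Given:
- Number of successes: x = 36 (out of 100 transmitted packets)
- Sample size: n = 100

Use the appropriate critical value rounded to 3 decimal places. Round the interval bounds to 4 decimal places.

Sample proportion: p̂ = 36/100 = 0.360000

Check conditions for normal approximation:
  np̂ = 36 ≥ 10 ✓
  n(1-p̂) = 64 ≥ 10 ✓

The sample is large enough, so use a z-interval (normal approximation) for the proportion.

For 95% confidence, z* = 1.96 (from standard normal table)

Standard error: SE = √(p̂(1-p̂)/n) = √(0.360000×0.640000/100) = 0.04800000

Margin of error: E = z* × SE = 1.96 × 0.04800000 = 0.094080

Z-interval: p̂ ± E = 0.360000 ± 0.094080 = (0.265920, 0.454080)

Rounded to 4 decimal places:

(0.2659, 0.4541)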